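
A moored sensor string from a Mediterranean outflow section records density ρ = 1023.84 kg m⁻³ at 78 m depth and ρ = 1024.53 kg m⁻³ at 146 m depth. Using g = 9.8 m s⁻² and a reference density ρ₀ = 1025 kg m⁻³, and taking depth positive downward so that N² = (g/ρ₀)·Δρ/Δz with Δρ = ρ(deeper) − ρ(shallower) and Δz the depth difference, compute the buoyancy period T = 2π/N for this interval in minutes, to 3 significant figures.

Δρ = 1024.53 − 1023.84 = 0.69 kg m⁻³ over Δz = 146 − 78 = 68 m.
N² = (9.8/1025) × (0.69/68) = 9.7016 × 10⁻⁵ s⁻².
N = √(9.7016 × 10⁻⁵) = 9.8497 × 10⁻³ rad s⁻¹, so T = 2π/N = 637.91 s = 10.632 min ≈ 10.6 min.

10.6 min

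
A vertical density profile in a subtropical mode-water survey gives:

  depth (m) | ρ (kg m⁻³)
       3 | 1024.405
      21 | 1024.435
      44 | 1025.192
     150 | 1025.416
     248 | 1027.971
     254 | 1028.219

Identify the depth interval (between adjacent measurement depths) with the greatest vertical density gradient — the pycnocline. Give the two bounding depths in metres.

248–254 m

Compute the density gradient over each adjacent pair:
  3–21 m: Δρ/Δz = 0.030/18 = 1.7 × 10⁻³ kg m⁻⁴
  21–44 m: Δρ/Δz = 0.757/23 = 0.033 kg m⁻⁴
  44–150 m: Δρ/Δz = 0.224/106 = 2.1 × 10⁻³ kg m⁻⁴
  150–248 m: Δρ/Δz = 2.555/98 = 0.026 kg m⁻⁴
  248–254 m: Δρ/Δz = 0.248/6 = 0.041 kg m⁻⁴
The largest gradient is in the 248–254 m interval — the pycnocline.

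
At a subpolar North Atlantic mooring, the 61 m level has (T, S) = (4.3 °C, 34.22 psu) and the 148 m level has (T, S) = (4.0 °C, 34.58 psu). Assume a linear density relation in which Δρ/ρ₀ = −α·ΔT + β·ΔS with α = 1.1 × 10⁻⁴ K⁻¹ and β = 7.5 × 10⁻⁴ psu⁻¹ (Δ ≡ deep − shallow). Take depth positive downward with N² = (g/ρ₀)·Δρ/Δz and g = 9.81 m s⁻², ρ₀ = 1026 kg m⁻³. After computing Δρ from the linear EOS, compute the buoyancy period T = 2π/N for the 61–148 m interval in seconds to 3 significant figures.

ΔT = -0.3 K, ΔS = +0.36 psu (deep − shallow).
Δρ/ρ₀ = −αΔT + βΔS = 3.30 × 10⁻⁵ + 2.70 × 10⁻⁴ = 3.03 × 10⁻⁴, so Δρ ≈ 0.3109 kg m⁻³.
N² = (g/ρ₀)·Δρ/Δz = g·(Δρ/ρ₀)/Δz = 9.81 × 3.03 × 10⁻⁴ / 87 = 3.4166 × 10⁻⁵ s⁻².
N = √(3.4166 × 10⁻⁵) = 5.8452 × 10⁻³ rad s⁻¹ → T = 2π/N = 1.0749 × 10³ s ≈ 1.07 × 10³ s.

1.07 × 10³ s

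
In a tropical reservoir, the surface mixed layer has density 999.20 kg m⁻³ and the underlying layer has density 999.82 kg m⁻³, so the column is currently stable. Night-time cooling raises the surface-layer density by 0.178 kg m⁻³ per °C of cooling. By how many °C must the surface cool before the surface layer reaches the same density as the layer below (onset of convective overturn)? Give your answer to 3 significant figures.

Density deficit of the surface layer: 999.82 − 999.20 = 0.62 kg m⁻³.
Required change = 0.62 / 0.178 = 3.48 °C.

3.48 °C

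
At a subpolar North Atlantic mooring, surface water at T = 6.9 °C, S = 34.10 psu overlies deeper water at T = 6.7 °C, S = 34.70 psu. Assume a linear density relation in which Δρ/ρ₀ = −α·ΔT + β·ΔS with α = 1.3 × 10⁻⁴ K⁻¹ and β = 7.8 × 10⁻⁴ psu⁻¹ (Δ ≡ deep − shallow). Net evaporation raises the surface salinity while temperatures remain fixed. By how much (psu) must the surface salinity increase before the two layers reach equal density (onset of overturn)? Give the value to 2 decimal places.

0.63 psu

Neutral buoyancy requires −α(T_deep − T_surf) + β(S_deep − S_surf′) = 0.
S_surf′ = S_deep − (α/β)·ΔT = 34.70 − (1.3 × 10⁻⁴/7.8 × 10⁻⁴)·(-0.2) = 34.7333 psu.
Increase required: 34.7333 − 34.10 = 0.6333 psu.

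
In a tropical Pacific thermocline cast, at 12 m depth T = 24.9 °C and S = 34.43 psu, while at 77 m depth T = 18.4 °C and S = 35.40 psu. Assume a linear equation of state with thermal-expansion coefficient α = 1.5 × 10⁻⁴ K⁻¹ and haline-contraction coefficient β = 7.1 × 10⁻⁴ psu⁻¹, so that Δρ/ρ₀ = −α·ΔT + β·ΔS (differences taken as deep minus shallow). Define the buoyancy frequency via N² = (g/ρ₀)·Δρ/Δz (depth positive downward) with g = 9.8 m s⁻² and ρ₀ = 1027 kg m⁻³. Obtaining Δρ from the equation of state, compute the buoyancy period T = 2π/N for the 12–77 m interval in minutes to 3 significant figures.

ΔT = -6.5 K, ΔS = +0.97 psu (deep − shallow).
Δρ/ρ₀ = −αΔT + βΔS = 9.75 × 10⁻⁴ + 6.887 × 10⁻⁴ = 1.6637 × 10⁻³, so Δρ ≈ 1.709 kg m⁻³.
N² = (g/ρ₀)·Δρ/Δz = g·(Δρ/ρ₀)/Δz = 9.8 × 1.6637 × 10⁻³ / 65 = 2.5083 × 10⁻⁴ s⁻².
N = √(2.5083 × 10⁻⁴) = 0.015838 rad s⁻¹ → T = 2π/N = 396.72 s = 6.6120 min ≈ 6.61 min.

6.61 min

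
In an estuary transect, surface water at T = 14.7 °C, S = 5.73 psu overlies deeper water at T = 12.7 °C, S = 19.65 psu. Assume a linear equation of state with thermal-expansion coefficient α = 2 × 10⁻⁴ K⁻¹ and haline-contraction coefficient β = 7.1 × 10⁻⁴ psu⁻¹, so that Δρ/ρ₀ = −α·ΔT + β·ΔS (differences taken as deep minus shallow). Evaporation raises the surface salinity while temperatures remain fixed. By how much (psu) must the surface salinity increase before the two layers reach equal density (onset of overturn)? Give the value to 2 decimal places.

14.48 psu

Neutral buoyancy requires −α(T_deep − T_surf) + β(S_deep − S_surf′) = 0.
S_surf′ = S_deep − (α/β)·ΔT = 19.65 − (2 × 10⁻⁴/7.1 × 10⁻⁴)·(-2.0) = 20.2134 psu.
Increase required: 20.2134 − 5.73 = 14.4834 psu.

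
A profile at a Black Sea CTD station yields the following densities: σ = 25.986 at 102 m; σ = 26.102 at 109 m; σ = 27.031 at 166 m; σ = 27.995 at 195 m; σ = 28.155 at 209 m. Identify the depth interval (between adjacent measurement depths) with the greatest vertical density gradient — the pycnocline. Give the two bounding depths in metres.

Compute the density gradient over each adjacent pair:
  102–109 m: Δρ/Δz = 0.116/7 = 0.017 kg m⁻⁴
  109–166 m: Δρ/Δz = 0.929/57 = 0.016 kg m⁻⁴
  166–195 m: Δρ/Δz = 0.964/29 = 0.033 kg m⁻⁴
  195–209 m: Δρ/Δz = 0.160/14 = 0.011 kg m⁻⁴
The largest gradient is in the 166–195 m interval — the pycnocline.

166–195 m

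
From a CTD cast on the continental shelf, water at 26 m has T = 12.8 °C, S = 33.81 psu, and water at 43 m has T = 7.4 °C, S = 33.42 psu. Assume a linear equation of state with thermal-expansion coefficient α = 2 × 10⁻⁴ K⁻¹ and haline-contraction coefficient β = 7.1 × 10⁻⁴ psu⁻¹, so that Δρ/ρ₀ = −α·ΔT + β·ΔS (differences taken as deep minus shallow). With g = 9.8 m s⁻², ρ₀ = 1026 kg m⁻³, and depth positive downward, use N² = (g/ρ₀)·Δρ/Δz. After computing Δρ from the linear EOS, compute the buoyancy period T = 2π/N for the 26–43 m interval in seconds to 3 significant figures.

292 s

ΔT = -5.4 K, ΔS = -0.39 psu (deep − shallow).
Δρ/ρ₀ = −αΔT + βΔS = 1.08 × 10⁻³ − 2.769 × 10⁻⁴ = 8.031 × 10⁻⁴, so Δρ ≈ 0.8240 kg m⁻³.
N² = (g/ρ₀)·Δρ/Δz = g·(Δρ/ρ₀)/Δz = 9.8 × 8.031 × 10⁻⁴ / 17 = 4.6296 × 10⁻⁴ s⁻².
N = √(4.6296 × 10⁻⁴) = 0.021517 rad s⁻¹ → T = 2π/N = 292.01 s ≈ 292 s.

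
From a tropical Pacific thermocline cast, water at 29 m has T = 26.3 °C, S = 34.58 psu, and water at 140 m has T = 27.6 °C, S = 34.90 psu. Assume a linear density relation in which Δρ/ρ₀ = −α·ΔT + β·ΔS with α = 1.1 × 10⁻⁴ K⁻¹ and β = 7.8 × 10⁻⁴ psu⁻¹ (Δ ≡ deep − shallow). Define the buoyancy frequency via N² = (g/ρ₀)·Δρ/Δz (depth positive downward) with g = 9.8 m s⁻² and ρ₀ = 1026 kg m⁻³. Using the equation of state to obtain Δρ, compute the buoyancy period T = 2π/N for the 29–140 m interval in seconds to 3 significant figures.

ΔT = +1.3 K, ΔS = +0.32 psu (deep − shallow).
Δρ/ρ₀ = −αΔT + βΔS = -1.43 × 10⁻⁴ + 2.496 × 10⁻⁴ = 1.066 × 10⁻⁴, so Δρ ≈ 0.1094 kg m⁻³.
N² = (g/ρ₀)·Δρ/Δz = g·(Δρ/ρ₀)/Δz = 9.8 × 1.066 × 10⁻⁴ / 111 = 9.4115 × 10⁻⁶ s⁻².
N = √(9.4115 × 10⁻⁶) = 3.0678 × 10⁻³ rad s⁻¹ → T = 2π/N = 2.0481 × 10³ s ≈ 2.05 × 10³ s.

2.05 × 10³ s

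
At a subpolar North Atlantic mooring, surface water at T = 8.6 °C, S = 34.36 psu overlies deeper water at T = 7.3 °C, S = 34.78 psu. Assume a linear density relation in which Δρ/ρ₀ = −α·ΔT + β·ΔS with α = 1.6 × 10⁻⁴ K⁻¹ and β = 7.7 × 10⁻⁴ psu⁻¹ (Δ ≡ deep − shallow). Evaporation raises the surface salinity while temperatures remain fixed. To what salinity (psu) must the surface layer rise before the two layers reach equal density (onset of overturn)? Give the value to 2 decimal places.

35.05 psu

Neutral buoyancy requires −α(T_deep − T_surf) + β(S_deep − S_surf′) = 0.
S_surf′ = S_deep − (α/β)·ΔT = 34.78 − (1.6 × 10⁻⁴/7.7 × 10⁻⁴)·(-1.3) = 35.0501 psu.
Increase required: 35.0501 − 34.36 = 0.6901 psu.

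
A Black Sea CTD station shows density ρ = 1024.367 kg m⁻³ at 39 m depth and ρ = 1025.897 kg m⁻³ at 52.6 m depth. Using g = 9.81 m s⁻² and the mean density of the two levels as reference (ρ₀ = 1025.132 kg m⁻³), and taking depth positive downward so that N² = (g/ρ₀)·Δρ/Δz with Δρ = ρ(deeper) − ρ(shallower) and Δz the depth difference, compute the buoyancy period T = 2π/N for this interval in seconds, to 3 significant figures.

Δρ = 1025.897 − 1024.367 = 1.530 kg m⁻³ over Δz = 52.6 − 39 = 13.6 m.
N² = (9.81/1025.132) × (1.530/13.6) = 1.0766 × 10⁻³ s⁻².
N = √(1.0766 × 10⁻³) = 0.032812 rad s⁻¹, so T = 2π/N = 191.49 s ≈ 191 s.

191 s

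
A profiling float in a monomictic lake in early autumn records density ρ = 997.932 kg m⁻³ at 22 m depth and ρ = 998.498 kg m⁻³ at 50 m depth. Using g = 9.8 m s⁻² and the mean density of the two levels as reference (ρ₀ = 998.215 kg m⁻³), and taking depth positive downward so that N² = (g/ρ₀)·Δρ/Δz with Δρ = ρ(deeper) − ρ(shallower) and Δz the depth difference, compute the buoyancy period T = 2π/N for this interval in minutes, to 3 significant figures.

Δρ = 998.498 − 997.932 = 0.566 kg m⁻³ over Δz = 50 − 22 = 28 m.
N² = (9.8/998.215) × (0.566/28) = 1.9845 × 10⁻⁴ s⁻².
N = √(1.9845 × 10⁻⁴) = 0.014087 rad s⁻¹, so T = 2π/N = 446.03 s = 7.4338 min ≈ 7.43 min.

7.43 min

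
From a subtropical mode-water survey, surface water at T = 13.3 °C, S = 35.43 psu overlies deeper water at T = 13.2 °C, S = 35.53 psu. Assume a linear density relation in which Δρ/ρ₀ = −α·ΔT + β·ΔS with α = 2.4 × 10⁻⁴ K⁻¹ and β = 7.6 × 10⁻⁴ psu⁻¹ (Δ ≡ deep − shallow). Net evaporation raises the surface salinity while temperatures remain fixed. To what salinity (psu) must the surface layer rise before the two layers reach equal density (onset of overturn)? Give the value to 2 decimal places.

Neutral buoyancy requires −α(T_deep − T_surf) + β(S_deep − S_surf′) = 0.
S_surf′ = S_deep − (α/β)·ΔT = 35.53 − (2.4 × 10⁻⁴/7.6 × 10⁻⁴)·(-0.1) = 35.5616 psu.
Increase required: 35.5616 − 35.43 = 0.1316 psu.

35.56 psu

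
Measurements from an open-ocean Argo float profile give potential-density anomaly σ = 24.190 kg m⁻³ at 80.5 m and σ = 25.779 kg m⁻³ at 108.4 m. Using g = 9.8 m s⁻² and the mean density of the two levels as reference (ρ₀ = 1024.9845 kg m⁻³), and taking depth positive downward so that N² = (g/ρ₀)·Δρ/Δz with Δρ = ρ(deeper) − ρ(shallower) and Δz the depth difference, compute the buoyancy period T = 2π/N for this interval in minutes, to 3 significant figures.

Δρ = 1025.779 − 1024.190 = 1.589 kg m⁻³ over Δz = 108.4 − 80.5 = 27.9 m.
N² = (9.8/1024.9845) × (1.589/27.9) = 5.4454 × 10⁻⁴ s⁻².
N = √(5.4454 × 10⁻⁴) = 0.023335 rad s⁻¹, so T = 2π/N = 269.26 s = 4.4877 min ≈ 4.49 min.

4.49 min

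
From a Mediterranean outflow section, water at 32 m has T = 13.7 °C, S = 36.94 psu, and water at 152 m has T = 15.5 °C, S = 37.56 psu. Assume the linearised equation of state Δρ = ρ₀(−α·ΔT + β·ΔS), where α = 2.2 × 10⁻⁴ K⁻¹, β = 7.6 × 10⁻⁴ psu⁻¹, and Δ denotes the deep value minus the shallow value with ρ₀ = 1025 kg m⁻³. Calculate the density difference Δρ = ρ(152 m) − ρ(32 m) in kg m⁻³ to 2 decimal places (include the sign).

ΔT = +1.8 K, ΔS = +0.62 psu (deep − shallow).
Δρ/ρ₀ = −(2.2 × 10⁻⁴)(+1.8) + (7.6 × 10⁻⁴)(+0.62) = 7.52 × 10⁻⁵.
Δρ = 1025 × (7.52 × 10⁻⁵) = +0.08 kg m⁻³.
Positive Δρ: denser below, stable.

+0.08 kg m⁻³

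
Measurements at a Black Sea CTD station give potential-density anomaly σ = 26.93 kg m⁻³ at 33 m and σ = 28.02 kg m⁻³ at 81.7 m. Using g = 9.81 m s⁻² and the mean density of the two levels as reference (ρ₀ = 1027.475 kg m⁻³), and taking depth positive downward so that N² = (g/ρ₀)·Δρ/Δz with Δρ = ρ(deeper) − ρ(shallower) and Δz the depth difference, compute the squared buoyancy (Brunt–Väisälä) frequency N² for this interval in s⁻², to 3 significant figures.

2.14 × 10⁻⁴ s⁻²

Δρ = 1028.02 − 1026.93 = 1.09 kg m⁻³ over Δz = 81.7 − 33 = 48.7 m.
N² = (9.81/1027.475) × (1.09/48.7) = 2.1370 × 10⁻⁴ s⁻² ≈ 2.14 × 10⁻⁴ s⁻².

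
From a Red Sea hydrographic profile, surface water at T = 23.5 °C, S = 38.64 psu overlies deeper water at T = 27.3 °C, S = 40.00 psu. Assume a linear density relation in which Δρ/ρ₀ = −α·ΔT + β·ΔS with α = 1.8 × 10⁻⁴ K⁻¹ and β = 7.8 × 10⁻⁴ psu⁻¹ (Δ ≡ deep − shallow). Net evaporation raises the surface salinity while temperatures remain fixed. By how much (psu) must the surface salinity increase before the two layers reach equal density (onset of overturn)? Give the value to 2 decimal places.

0.48 psu

Neutral buoyancy requires −α(T_deep − T_surf) + β(S_deep − S_surf′) = 0.
S_surf′ = S_deep − (α/β)·ΔT = 40.00 − (1.8 × 10⁻⁴/7.8 × 10⁻⁴)·(+3.8) = 39.1231 psu.
Increase required: 39.1231 − 38.64 = 0.4831 psu.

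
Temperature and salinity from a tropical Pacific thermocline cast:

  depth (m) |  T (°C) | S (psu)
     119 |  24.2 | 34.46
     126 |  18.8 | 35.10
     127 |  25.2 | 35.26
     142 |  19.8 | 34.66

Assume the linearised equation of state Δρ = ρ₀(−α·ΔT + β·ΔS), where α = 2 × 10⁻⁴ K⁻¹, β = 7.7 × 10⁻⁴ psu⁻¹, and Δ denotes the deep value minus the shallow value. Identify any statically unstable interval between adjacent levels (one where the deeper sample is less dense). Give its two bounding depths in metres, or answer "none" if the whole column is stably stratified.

Evaluate Δρ/ρ₀ = −αΔT + βΔS across each adjacent pair:
  119–126 m: −αΔT+βΔS = −(2 × 10⁻⁴)(-5.4)+(7.7 × 10⁻⁴)(+0.64) = 1.6 × 10⁻³ → stable
  126–127 m: −αΔT+βΔS = −(2 × 10⁻⁴)(+6.4)+(7.7 × 10⁻⁴)(+0.16) = -1.2 × 10⁻³ → UNSTABLE
  127–142 m: −αΔT+βΔS = −(2 × 10⁻⁴)(-5.4)+(7.7 × 10⁻⁴)(-0.60) = 6.2 × 10⁻⁴ → stable
The 126–127 m interval has Δρ < 0: lighter water underlies denser water.

126–127 m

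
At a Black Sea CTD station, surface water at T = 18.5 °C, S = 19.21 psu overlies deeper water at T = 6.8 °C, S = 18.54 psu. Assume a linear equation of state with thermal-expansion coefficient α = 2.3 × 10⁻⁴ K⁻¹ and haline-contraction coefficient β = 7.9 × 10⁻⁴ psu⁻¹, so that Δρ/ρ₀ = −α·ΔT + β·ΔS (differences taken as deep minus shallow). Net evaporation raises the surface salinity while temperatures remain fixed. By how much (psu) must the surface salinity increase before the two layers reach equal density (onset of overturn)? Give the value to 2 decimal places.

Neutral buoyancy requires −α(T_deep − T_surf) + β(S_deep − S_surf′) = 0.
S_surf′ = S_deep − (α/β)·ΔT = 18.54 − (2.3 × 10⁻⁴/7.9 × 10⁻⁴)·(-11.7) = 21.9463 psu.
Increase required: 21.9463 − 19.21 = 2.7363 psu.

2.74 psu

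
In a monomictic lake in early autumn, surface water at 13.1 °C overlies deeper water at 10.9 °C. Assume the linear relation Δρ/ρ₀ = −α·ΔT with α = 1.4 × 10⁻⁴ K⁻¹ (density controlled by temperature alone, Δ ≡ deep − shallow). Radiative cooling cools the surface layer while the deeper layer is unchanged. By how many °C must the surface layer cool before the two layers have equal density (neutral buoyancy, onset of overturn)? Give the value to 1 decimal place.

With temperature the only control, equal density requires T_surf′ = T_deep.
T_surf′ = 10.9 °C.
Cooling required: 13.1 − 10.9 = 2.2 °C.

2.2 °C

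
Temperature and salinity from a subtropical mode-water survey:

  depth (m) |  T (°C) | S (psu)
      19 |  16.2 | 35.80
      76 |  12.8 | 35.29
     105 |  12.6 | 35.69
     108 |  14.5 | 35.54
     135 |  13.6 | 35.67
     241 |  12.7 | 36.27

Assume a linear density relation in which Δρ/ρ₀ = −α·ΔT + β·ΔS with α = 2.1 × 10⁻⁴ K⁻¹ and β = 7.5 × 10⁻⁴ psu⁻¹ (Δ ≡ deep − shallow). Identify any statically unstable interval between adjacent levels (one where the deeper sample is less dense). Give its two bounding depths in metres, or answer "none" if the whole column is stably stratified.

Evaluate Δρ/ρ₀ = −αΔT + βΔS across each adjacent pair:
  19–76 m: −αΔT+βΔS = −(2.1 × 10⁻⁴)(-3.4)+(7.5 × 10⁻⁴)(-0.51) = 3.3 × 10⁻⁴ → stable
  76–105 m: −αΔT+βΔS = −(2.1 × 10⁻⁴)(-0.2)+(7.5 × 10⁻⁴)(+0.40) = 3.4 × 10⁻⁴ → stable
  105–108 m: −αΔT+βΔS = −(2.1 × 10⁻⁴)(+1.9)+(7.5 × 10⁻⁴)(-0.15) = -5.1 × 10⁻⁴ → UNSTABLE
  108–135 m: −αΔT+βΔS = −(2.1 × 10⁻⁴)(-0.9)+(7.5 × 10⁻⁴)(+0.13) = 2.9 × 10⁻⁴ → stable
  135–241 m: −αΔT+βΔS = −(2.1 × 10⁻⁴)(-0.9)+(7.5 × 10⁻⁴)(+0.60) = 6.4 × 10⁻⁴ → stable
The 105–108 m interval has Δρ < 0: lighter water underlies denser water.

105–108 m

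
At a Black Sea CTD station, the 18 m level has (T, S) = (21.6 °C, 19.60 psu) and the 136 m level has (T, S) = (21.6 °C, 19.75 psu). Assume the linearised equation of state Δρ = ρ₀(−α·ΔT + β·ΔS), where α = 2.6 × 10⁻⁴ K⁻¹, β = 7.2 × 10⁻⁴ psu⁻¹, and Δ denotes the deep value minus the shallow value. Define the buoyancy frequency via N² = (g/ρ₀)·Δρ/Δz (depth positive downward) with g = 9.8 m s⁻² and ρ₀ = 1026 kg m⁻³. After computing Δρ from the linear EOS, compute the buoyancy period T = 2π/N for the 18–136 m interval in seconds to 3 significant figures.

ΔT = +0.0 K, ΔS = +0.15 psu (deep − shallow).
Δρ/ρ₀ = −αΔT + βΔS = 0 + 1.08 × 10⁻⁴ = 1.08 × 10⁻⁴, so Δρ ≈ 0.1108 kg m⁻³.
N² = (g/ρ₀)·Δρ/Δz = g·(Δρ/ρ₀)/Δz = 9.8 × 1.08 × 10⁻⁴ / 118 = 8.9695 × 10⁻⁶ s⁻².
N = √(8.9695 × 10⁻⁶) = 2.9949 × 10⁻³ rad s⁻¹ → T = 2π/N = 2.0980 × 10³ s ≈ 2.10 × 10³ s.

2.10 × 10³ s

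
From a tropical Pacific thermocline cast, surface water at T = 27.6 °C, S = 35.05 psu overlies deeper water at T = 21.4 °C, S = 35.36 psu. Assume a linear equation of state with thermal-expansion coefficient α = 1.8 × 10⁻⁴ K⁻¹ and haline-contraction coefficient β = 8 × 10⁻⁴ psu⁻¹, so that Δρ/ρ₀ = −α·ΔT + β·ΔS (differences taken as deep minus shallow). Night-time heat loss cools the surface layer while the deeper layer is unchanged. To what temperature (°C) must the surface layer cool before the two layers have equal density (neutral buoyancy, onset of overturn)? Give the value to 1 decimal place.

20.0 °C

Neutral buoyancy requires Δρ = 0, i.e. −α(T_deep − T_surf′) + β(S_deep − S_surf) = 0.
T_surf′ = T_deep − (β/α)·ΔS = 21.4 − (8 × 10⁻⁴/1.8 × 10⁻⁴)·(+0.31) = 20.022 °C.
Cooling required: 27.6 − (20.022) = 7.578 °C.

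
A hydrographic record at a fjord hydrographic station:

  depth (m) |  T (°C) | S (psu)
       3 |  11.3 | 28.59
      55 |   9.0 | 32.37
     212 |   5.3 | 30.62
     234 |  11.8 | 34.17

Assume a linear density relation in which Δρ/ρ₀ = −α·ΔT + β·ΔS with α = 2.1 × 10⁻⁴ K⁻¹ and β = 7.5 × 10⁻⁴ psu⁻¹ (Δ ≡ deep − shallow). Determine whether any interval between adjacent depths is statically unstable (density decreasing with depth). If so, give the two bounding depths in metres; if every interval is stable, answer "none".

55–212 m

Evaluate Δρ/ρ₀ = −αΔT + βΔS across each adjacent pair:
  3–55 m: −αΔT+βΔS = −(2.1 × 10⁻⁴)(-2.3)+(7.5 × 10⁻⁴)(+3.78) = 3.3 × 10⁻³ → stable
  55–212 m: −αΔT+βΔS = −(2.1 × 10⁻⁴)(-3.7)+(7.5 × 10⁻⁴)(-1.75) = -5.4 × 10⁻⁴ → UNSTABLE
  212–234 m: −αΔT+βΔS = −(2.1 × 10⁻⁴)(+6.5)+(7.5 × 10⁻⁴)(+3.55) = 1.3 × 10⁻³ → stable
The 55–212 m interval has Δρ < 0: lighter water underlies denser water.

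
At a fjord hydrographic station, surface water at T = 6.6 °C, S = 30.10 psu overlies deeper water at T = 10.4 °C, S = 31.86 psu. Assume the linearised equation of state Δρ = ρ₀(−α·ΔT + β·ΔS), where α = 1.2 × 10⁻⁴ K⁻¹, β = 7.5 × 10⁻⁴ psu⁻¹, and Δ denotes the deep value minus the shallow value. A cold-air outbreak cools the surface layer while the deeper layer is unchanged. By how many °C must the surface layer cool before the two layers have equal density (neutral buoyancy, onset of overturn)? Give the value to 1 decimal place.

Neutral buoyancy requires Δρ = 0, i.e. −α(T_deep − T_surf′) + β(S_deep − S_surf) = 0.
T_surf′ = T_deep − (β/α)·ΔS = 10.4 − (7.5 × 10⁻⁴/1.2 × 10⁻⁴)·(+1.76) = -0.600 °C.
Cooling required: 6.6 − (-0.600) = 7.200 °C.

7.2 °C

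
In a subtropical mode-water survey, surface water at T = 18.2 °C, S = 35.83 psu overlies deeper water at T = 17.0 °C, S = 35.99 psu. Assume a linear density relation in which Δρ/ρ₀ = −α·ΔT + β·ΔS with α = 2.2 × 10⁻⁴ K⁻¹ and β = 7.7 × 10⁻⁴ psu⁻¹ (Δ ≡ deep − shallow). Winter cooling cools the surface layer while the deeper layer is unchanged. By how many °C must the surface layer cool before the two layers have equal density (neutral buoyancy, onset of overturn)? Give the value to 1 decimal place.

Neutral buoyancy requires Δρ = 0, i.e. −α(T_deep − T_surf′) + β(S_deep − S_surf) = 0.
T_surf′ = T_deep − (β/α)·ΔS = 17.0 − (7.7 × 10⁻⁴/2.2 × 10⁻⁴)·(+0.16) = 16.440 °C.
Cooling required: 18.2 − (16.440) = 1.760 °C.

1.8 °C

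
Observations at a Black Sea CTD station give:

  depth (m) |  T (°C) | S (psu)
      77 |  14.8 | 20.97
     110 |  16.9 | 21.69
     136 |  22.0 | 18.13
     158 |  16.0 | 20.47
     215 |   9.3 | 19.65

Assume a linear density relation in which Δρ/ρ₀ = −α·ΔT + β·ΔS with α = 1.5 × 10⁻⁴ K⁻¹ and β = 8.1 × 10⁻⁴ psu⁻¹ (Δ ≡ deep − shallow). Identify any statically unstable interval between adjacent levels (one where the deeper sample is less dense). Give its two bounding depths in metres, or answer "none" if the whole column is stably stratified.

Evaluate Δρ/ρ₀ = −αΔT + βΔS across each adjacent pair:
  77–110 m: −αΔT+βΔS = −(1.5 × 10⁻⁴)(+2.1)+(8.1 × 10⁻⁴)(+0.72) = 2.7 × 10⁻⁴ → stable
  110–136 m: −αΔT+βΔS = −(1.5 × 10⁻⁴)(+5.1)+(8.1 × 10⁻⁴)(-3.56) = -3.6 × 10⁻³ → UNSTABLE
  136–158 m: −αΔT+βΔS = −(1.5 × 10⁻⁴)(-6.0)+(8.1 × 10⁻⁴)(+2.34) = 2.8 × 10⁻³ → stable
  158–215 m: −αΔT+βΔS = −(1.5 × 10⁻⁴)(-6.7)+(8.1 × 10⁻⁴)(-0.82) = 3.4 × 10⁻⁴ → stable
The 110–136 m interval has Δρ < 0: lighter water underlies denser water.

110–136 m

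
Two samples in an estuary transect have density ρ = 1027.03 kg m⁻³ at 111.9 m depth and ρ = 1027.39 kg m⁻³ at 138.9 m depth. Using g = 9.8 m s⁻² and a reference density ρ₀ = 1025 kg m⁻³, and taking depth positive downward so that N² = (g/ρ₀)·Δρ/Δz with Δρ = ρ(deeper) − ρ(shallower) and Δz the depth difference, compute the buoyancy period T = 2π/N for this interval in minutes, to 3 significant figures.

Δρ = 1027.39 − 1027.03 = 0.36 kg m⁻³ over Δz = 138.9 − 111.9 = 27 m.
N² = (9.8/1025) × (0.36/27) = 1.2748 × 10⁻⁴ s⁻².
N = √(1.2748 × 10⁻⁴) = 0.011291 rad s⁻¹, so T = 2π/N = 556.48 s = 9.2747 min ≈ 9.27 min.

9.27 min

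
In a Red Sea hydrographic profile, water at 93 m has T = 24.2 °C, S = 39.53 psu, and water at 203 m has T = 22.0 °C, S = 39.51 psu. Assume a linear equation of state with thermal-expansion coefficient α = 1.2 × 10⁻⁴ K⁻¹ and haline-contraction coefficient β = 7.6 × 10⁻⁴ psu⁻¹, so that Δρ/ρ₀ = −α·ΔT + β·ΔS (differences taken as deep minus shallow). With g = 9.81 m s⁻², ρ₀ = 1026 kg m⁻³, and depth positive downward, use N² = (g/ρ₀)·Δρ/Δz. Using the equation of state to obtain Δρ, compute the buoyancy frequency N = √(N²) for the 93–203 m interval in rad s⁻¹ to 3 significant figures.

4.71 × 10⁻³ rad s⁻¹

ΔT = -2.2 K, ΔS = -0.02 psu (deep − shallow).
Δρ/ρ₀ = −αΔT + βΔS = 2.64 × 10⁻⁴ − 1.52 × 10⁻⁵ = 2.488 × 10⁻⁴, so Δρ ≈ 0.2553 kg m⁻³.
N² = (g/ρ₀)·Δρ/Δz = g·(Δρ/ρ₀)/Δz = 9.81 × 2.488 × 10⁻⁴ / 110 = 2.2188 × 10⁻⁵ s⁻².
N = √(2.2188 × 10⁻⁵) = 4.7104 × 10⁻³ rad s⁻¹ ≈ 4.71 × 10⁻³ rad s⁻¹.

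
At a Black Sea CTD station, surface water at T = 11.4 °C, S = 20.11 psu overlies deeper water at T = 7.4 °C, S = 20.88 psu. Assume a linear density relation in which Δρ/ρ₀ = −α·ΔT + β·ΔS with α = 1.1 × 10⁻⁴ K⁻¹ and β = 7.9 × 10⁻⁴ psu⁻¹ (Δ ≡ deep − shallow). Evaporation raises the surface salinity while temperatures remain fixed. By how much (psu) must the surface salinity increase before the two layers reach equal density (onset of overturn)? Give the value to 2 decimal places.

Neutral buoyancy requires −α(T_deep − T_surf) + β(S_deep − S_surf′) = 0.
S_surf′ = S_deep − (α/β)·ΔT = 20.88 − (1.1 × 10⁻⁴/7.9 × 10⁻⁴)·(-4.0) = 21.4370 psu.
Increase required: 21.4370 − 20.11 = 1.3270 psu.

1.33 psu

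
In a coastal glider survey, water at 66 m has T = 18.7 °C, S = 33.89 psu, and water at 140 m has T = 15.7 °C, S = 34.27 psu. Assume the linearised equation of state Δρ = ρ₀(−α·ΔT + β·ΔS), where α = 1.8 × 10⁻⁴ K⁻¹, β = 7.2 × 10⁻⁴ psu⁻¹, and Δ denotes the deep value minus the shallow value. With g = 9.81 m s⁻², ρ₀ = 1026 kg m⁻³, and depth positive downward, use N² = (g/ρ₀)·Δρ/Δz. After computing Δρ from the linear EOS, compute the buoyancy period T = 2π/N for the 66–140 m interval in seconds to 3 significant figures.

ΔT = -3.0 K, ΔS = +0.38 psu (deep − shallow).
Δρ/ρ₀ = −αΔT + βΔS = 5.40 × 10⁻⁴ + 2.736 × 10⁻⁴ = 8.136 × 10⁻⁴, so Δρ ≈ 0.8348 kg m⁻³.
N² = (g/ρ₀)·Δρ/Δz = g·(Δρ/ρ₀)/Δz = 9.81 × 8.136 × 10⁻⁴ / 74 = 1.0786 × 10⁻⁴ s⁻².
N = √(1.0786 × 10⁻⁴) = 0.010386 rad s⁻¹ → T = 2π/N = 604.97 s ≈ 605 s.

605 s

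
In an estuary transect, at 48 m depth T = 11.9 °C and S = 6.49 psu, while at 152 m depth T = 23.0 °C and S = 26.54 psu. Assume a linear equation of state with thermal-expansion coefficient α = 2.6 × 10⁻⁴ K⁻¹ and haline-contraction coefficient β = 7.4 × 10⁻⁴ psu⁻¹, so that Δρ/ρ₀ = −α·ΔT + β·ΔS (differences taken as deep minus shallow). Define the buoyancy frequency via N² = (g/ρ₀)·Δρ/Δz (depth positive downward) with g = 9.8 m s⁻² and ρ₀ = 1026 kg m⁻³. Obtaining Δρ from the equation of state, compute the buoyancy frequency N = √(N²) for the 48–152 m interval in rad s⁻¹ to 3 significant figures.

0.0336 rad s⁻¹

ΔT = +11.1 K, ΔS = +20.05 psu (deep − shallow).
Δρ/ρ₀ = −αΔT + βΔS = -2.886 × 10⁻³ + 0.014837 = 0.011951, so Δρ ≈ 12.26 kg m⁻³.
N² = (g/ρ₀)·Δρ/Δz = g·(Δρ/ρ₀)/Δz = 9.8 × 0.011951 / 104 = 1.1262 × 10⁻³ s⁻².
N = √(1.1262 × 10⁻³) = 0.033559 rad s⁻¹ ≈ 0.0336 rad s⁻¹.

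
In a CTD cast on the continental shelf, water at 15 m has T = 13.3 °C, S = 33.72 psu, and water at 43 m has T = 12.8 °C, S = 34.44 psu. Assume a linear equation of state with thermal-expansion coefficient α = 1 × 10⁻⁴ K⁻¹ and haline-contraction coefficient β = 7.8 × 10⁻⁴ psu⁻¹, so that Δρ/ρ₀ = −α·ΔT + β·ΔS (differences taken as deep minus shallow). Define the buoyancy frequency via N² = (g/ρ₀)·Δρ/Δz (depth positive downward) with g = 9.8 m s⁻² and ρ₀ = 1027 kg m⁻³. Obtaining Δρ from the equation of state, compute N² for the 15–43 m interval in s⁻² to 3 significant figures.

ΔT = -0.5 K, ΔS = +0.72 psu (deep − shallow).
Δρ/ρ₀ = −αΔT + βΔS = 5.00 × 10⁻⁵ + 5.616 × 10⁻⁴ = 6.116 × 10⁻⁴, so Δρ ≈ 0.6281 kg m⁻³.
N² = (g/ρ₀)·Δρ/Δz = g·(Δρ/ρ₀)/Δz = 9.8 × 6.116 × 10⁻⁴ / 28 = 2.1406 × 10⁻⁴ s⁻² ≈ 2.14 × 10⁻⁴ s⁻².

2.14 × 10⁻⁴ s⁻²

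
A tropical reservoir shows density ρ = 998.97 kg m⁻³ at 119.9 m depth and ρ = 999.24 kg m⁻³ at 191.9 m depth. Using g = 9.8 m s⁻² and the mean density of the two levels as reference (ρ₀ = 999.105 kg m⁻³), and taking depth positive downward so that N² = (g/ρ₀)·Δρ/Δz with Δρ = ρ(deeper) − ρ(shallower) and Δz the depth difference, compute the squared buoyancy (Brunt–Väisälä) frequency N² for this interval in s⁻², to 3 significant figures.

3.68 × 10⁻⁵ s⁻²

Δρ = 999.24 − 998.97 = 0.27 kg m⁻³ over Δz = 191.9 − 119.9 = 72 m.
N² = (9.8/999.105) × (0.27/72) = 3.6783 × 10⁻⁵ s⁻² ≈ 3.68 × 10⁻⁵ s⁻².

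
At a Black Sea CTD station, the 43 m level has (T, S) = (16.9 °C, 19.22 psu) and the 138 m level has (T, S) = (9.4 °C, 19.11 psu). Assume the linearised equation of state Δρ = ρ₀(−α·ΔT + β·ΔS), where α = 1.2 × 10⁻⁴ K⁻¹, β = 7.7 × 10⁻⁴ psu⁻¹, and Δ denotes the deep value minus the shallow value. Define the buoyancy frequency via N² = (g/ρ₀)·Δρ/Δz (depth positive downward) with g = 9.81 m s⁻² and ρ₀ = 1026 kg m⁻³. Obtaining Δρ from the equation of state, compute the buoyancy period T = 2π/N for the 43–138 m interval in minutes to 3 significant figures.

ΔT = -7.5 K, ΔS = -0.11 psu (deep − shallow).
Δρ/ρ₀ = −αΔT + βΔS = 9.00 × 10⁻⁴ − 8.47 × 10⁻⁵ = 8.153 × 10⁻⁴, so Δρ ≈ 0.8365 kg m⁻³.
N² = (g/ρ₀)·Δρ/Δz = g·(Δρ/ρ₀)/Δz = 9.81 × 8.153 × 10⁻⁴ / 95 = 8.4190 × 10⁻⁵ s⁻².
N = √(8.4190 × 10⁻⁵) = 9.1755 × 10⁻³ rad s⁻¹ → T = 2π/N = 684.78 s = 11.413 min ≈ 11.4 min.

11.4 min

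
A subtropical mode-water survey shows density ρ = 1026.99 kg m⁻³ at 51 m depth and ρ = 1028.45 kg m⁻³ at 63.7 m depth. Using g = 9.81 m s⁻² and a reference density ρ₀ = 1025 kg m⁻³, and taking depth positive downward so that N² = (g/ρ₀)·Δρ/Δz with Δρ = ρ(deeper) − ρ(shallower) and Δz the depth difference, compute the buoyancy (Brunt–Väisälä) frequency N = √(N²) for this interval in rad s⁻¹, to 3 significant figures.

Δρ = 1028.45 − 1026.99 = 1.46 kg m⁻³ over Δz = 63.7 − 51 = 12.7 m.
N² = (9.81/1025) × (1.46/12.7) = 1.1003 × 10⁻³ s⁻².
N = √(1.1003 × 10⁻³) = 0.033171 rad s⁻¹ ≈ 0.0332 rad s⁻¹.

0.0332 rad s⁻¹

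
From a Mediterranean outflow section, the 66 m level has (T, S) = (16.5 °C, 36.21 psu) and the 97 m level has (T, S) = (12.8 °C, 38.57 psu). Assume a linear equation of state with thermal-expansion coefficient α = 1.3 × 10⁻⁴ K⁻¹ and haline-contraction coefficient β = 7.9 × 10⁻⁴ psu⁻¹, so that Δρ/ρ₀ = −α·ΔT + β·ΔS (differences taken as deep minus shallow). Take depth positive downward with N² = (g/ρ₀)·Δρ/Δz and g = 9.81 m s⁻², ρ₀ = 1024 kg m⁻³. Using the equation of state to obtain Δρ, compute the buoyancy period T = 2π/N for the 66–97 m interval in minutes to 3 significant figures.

ΔT = -3.7 K, ΔS = +2.36 psu (deep − shallow).
Δρ/ρ₀ = −αΔT + βΔS = 4.81 × 10⁻⁴ + 1.8644 × 10⁻³ = 2.3454 × 10⁻³, so Δρ ≈ 2.402 kg m⁻³.
N² = (g/ρ₀)·Δρ/Δz = g·(Δρ/ρ₀)/Δz = 9.81 × 2.3454 × 10⁻³ / 31 = 7.4221 × 10⁻⁴ s⁻².
N = √(7.4221 × 10⁻⁴) = 0.027244 rad s⁻¹ → T = 2π/N = 230.63 s = 3.8438 min ≈ 3.84 min.

3.84 min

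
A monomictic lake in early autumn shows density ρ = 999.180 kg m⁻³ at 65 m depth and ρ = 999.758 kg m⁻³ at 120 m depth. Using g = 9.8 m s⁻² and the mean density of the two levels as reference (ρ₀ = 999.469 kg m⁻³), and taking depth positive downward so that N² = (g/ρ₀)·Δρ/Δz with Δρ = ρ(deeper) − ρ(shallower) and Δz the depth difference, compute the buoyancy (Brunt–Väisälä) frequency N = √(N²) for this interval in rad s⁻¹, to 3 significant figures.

0.0102 rad s⁻¹

Δρ = 999.758 − 999.180 = 0.578 kg m⁻³ over Δz = 120 − 65 = 55 m.
N² = (9.8/999.469) × (0.578/55) = 1.0304 × 10⁻⁴ s⁻².
N = √(1.0304 × 10⁻⁴) = 0.010151 rad s⁻¹ ≈ 0.0102 rad s⁻¹.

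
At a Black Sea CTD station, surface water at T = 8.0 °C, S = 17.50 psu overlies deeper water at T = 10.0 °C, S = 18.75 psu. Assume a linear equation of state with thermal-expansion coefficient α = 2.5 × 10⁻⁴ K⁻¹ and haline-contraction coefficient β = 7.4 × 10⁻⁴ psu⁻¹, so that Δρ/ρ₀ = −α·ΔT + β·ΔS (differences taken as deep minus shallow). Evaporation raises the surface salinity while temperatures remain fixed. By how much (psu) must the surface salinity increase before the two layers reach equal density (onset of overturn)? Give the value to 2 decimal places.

0.57 psu

Neutral buoyancy requires −α(T_deep − T_surf) + β(S_deep − S_surf′) = 0.
S_surf′ = S_deep − (α/β)·ΔT = 18.75 − (2.5 × 10⁻⁴/7.4 × 10⁻⁴)·(+2.0) = 18.0743 psu.
Increase required: 18.0743 − 17.50 = 0.5743 psu.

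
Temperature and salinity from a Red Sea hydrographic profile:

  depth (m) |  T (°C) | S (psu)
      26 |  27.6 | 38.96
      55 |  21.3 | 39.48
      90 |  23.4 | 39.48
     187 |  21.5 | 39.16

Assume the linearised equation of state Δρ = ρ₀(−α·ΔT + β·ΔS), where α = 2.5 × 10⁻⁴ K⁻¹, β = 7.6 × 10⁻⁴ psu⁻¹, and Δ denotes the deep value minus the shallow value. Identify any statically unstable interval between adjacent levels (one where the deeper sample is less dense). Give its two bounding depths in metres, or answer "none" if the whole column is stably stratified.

Evaluate Δρ/ρ₀ = −αΔT + βΔS across each adjacent pair:
  26–55 m: −αΔT+βΔS = −(2.5 × 10⁻⁴)(-6.3)+(7.6 × 10⁻⁴)(+0.52) = 2.0 × 10⁻³ → stable
  55–90 m: −αΔT+βΔS = −(2.5 × 10⁻⁴)(+2.1)+(7.6 × 10⁻⁴)(+0.00) = -5.3 × 10⁻⁴ → UNSTABLE
  90–187 m: −αΔT+βΔS = −(2.5 × 10⁻⁴)(-1.9)+(7.6 × 10⁻⁴)(-0.32) = 2.3 × 10⁻⁴ → stable
The 55–90 m interval has Δρ < 0: lighter water underlies denser water.

55–90 m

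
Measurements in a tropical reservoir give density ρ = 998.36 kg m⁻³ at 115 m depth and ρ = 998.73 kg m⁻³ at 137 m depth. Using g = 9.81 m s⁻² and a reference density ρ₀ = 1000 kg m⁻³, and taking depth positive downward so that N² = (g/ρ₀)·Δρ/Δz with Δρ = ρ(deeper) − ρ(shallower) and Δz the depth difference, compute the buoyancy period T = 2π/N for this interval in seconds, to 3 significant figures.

489 s

Δρ = 998.73 − 998.36 = 0.37 kg m⁻³ over Δz = 137 − 115 = 22 m.
N² = (9.81/1000) × (0.37/22) = 1.6499 × 10⁻⁴ s⁻².
N = √(1.6499 × 10⁻⁴) = 0.012845 rad s⁻¹, so T = 2π/N = 489.15 s ≈ 489 s.
N² > 0, so the interval is statically stable.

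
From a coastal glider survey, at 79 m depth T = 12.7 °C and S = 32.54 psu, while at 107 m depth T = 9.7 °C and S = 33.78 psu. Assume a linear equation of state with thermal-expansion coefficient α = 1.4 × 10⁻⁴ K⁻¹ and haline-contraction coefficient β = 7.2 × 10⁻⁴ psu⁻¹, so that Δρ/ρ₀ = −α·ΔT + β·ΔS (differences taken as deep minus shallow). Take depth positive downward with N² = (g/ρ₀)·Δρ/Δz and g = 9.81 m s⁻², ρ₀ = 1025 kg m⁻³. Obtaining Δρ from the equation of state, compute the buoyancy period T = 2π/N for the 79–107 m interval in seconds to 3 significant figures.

293 s

ΔT = -3.0 K, ΔS = +1.24 psu (deep − shallow).
Δρ/ρ₀ = −αΔT + βΔS = 4.20 × 10⁻⁴ + 8.928 × 10⁻⁴ = 1.3128 × 10⁻³, so Δρ ≈ 1.346 kg m⁻³.
N² = (g/ρ₀)·Δρ/Δz = g·(Δρ/ρ₀)/Δz = 9.81 × 1.3128 × 10⁻³ / 28 = 4.5995 × 10⁻⁴ s⁻².
N = √(4.5995 × 10⁻⁴) = 0.021446 rad s⁻¹ → T = 2π/N = 292.98 s ≈ 293 s.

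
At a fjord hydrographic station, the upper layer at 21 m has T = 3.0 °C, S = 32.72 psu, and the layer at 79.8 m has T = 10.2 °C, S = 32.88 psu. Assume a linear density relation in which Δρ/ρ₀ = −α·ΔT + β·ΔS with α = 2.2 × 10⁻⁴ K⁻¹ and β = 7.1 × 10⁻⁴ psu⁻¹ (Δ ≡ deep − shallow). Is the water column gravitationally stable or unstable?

ΔT = 10.2 − 3.0 = +7.2 K and ΔS = 32.88 − 32.72 = +0.16 psu (deep − shallow).
−αΔT = -1.584 × 10⁻³; βΔS = 1.136 × 10⁻⁴; sum Δρ/ρ₀ = -1.4704 × 10⁻³.
Δρ/ρ₀ < 0, so Δρ < 0: deeper water is lighter → statically unstable; the column would overturn.

unstable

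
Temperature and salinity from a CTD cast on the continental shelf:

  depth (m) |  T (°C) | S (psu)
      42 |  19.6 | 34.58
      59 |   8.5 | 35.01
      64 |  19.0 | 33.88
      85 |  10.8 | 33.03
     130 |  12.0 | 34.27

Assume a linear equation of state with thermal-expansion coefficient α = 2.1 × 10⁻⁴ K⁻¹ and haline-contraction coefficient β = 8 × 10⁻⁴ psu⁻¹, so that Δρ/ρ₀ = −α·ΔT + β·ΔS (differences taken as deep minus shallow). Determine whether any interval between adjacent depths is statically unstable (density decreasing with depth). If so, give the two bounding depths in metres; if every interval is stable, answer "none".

Evaluate Δρ/ρ₀ = −αΔT + βΔS across each adjacent pair:
  42–59 m: −αΔT+βΔS = −(2.1 × 10⁻⁴)(-11.1)+(8 × 10⁻⁴)(+0.43) = 2.7 × 10⁻³ → stable
  59–64 m: −αΔT+βΔS = −(2.1 × 10⁻⁴)(+10.5)+(8 × 10⁻⁴)(-1.13) = -3.1 × 10⁻³ → UNSTABLE
  64–85 m: −αΔT+βΔS = −(2.1 × 10⁻⁴)(-8.2)+(8 × 10⁻⁴)(-0.85) = 1.0 × 10⁻³ → stable
  85–130 m: −αΔT+βΔS = −(2.1 × 10⁻⁴)(+1.2)+(8 × 10⁻⁴)(+1.24) = 7.4 × 10⁻⁴ → stable
The 59–64 m interval has Δρ < 0: lighter water underlies denser water.

59–64 m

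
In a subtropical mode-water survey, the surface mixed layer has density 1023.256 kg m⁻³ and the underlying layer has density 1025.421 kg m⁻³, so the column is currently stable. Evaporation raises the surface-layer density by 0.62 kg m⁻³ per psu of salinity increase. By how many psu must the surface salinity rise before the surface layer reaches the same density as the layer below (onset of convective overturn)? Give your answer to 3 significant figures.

Density deficit of the surface layer: 1025.421 − 1023.256 = 2.165 kg m⁻³.
Required change = 2.165 / 0.62 = 3.49 psu.

3.49 psu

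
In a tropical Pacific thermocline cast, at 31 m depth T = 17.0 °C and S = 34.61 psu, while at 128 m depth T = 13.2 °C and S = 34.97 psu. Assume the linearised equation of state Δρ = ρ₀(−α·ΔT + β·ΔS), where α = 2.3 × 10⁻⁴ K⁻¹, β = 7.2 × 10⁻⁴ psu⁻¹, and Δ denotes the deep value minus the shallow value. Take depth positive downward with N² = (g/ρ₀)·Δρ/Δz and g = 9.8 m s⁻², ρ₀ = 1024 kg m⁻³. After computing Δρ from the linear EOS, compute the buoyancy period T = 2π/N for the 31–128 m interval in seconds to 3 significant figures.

ΔT = -3.8 K, ΔS = +0.36 psu (deep − shallow).
Δρ/ρ₀ = −αΔT + βΔS = 8.74 × 10⁻⁴ + 2.592 × 10⁻⁴ = 1.1332 × 10⁻³, so Δρ ≈ 1.160 kg m⁻³.
N² = (g/ρ₀)·Δρ/Δz = g·(Δρ/ρ₀)/Δz = 9.8 × 1.1332 × 10⁻³ / 97 = 1.1449 × 10⁻⁴ s⁻².
N = √(1.1449 × 10⁻⁴) = 0.010700 rad s⁻¹ → T = 2π/N = 587.21 s ≈ 587 s.

587 s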